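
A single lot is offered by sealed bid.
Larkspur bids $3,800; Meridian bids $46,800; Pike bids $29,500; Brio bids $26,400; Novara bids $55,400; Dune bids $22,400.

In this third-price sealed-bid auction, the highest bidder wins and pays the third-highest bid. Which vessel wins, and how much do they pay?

Novara pays $29,500

Rule: the highest bidder wins and pays the third-highest bid.
Bids ranked: 55,400 (Novara) > 46,800 (Meridian) > 29,500 (Pike) > 26,400 (Brio) > 22,400 (Dune) > 3,800 (Larkspur)
Novara wins; payment is bid #3 in the ranking = $29,500.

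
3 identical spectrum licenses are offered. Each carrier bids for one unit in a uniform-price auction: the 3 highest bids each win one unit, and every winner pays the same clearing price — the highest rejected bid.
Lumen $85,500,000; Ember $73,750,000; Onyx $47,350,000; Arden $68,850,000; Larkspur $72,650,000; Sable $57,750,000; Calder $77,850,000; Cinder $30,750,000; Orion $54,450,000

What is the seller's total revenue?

Ordering the bids: 85,500,000 (Lumen), 77,850,000 (Calder), 73,750,000 (Ember), 72,650,000 (Larkspur), 68,850,000 (Arden), …
The 3 highest are Lumen, Calder, Ember.
Clearing price = highest rejected bid = $72,650,000.
Total revenue = 3 × $72,650,000 = $217,950,000.

Total revenue: $217,950,000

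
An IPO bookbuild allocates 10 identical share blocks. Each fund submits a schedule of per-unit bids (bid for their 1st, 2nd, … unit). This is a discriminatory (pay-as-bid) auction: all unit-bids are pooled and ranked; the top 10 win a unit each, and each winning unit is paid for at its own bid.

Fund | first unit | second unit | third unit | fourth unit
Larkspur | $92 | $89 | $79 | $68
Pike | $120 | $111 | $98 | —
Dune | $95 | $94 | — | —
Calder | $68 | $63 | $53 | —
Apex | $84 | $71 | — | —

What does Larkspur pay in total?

Larkspur pays $260

Merging the schedules and taking the best 10: 120 (Pike-1), 111 (Pike-2), 98 (Pike-3), 95 (Dune-1), 94 (Dune-2), 92 (Larkspur-1), 89 (Larkspur-2), 84 (Apex-1), 79 (Larkspur-3), 71 (Apex-2)
Next rejected bid: $68 (not a price — pay-as-bid).
Larkspur's winning unit-bids: 92 + 89 + 79 = $260.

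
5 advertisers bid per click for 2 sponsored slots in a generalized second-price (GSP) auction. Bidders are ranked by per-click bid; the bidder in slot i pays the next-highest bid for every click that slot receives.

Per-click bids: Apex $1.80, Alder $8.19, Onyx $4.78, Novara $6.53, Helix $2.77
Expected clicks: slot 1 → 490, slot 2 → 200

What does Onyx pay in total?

Onyx pays $0.00

Ranked by bid: $8.19 (Alder) > $6.53 (Novara) > $4.78 (Onyx) > …
Onyx ranks below slot 2 → no slot, pays nothing.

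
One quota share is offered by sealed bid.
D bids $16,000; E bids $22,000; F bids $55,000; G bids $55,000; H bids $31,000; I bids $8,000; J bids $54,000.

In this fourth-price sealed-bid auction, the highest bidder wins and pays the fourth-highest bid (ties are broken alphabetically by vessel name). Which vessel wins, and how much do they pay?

F pays $31,000

Bids in order: 55,000 (F) > 55,000 (G) > 54,000 (J) > 31,000 (H) > 22,000 (E) > 16,000 (D) > …
Tie at $55,000 → F wins by tie-break.
F wins; payment is bid #4 in the ranking = $31,000.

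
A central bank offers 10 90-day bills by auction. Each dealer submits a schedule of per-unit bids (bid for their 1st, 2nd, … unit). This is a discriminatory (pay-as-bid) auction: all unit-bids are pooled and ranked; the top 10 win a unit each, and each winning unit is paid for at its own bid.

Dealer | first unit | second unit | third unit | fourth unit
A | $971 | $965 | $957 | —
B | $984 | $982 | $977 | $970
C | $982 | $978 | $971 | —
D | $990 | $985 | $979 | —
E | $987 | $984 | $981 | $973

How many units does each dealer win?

Pooled unit-bids ranked (top 10): 990 (D-1), 987 (E-1), 985 (D-2), 984 (B-1), 984 (E-2), 982 (B-2), 982 (C-1), 981 (E-3), 979 (D-3), 978 (C-2)
Next rejected bid: $977 (not a price — pay-as-bid).
Allocation: B 2, C 2, D 3, E 3.

B 2, C 2, D 3, E 3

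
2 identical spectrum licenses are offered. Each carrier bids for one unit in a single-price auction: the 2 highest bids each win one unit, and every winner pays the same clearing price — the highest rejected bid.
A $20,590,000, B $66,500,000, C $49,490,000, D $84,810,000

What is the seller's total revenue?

Sorting: 84,810,000 (D), 66,500,000 (B), 49,490,000 (C), 20,590,000 (A)
The 2 highest are D, B.
Highest unsuccessful bid: $49,490,000 → clearing price.
Total revenue = 2 × $49,490,000 = $98,980,000.

Total revenue: $98,980,000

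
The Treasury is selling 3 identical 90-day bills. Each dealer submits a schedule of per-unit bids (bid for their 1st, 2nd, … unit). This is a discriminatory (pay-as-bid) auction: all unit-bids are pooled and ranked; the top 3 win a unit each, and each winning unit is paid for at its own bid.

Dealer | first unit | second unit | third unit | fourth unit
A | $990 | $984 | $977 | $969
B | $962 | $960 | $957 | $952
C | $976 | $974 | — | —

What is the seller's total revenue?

Total revenue: $2,951

All unit-bids, highest first — top 3: 990 (A-1), 984 (A-2), 977 (A-3)
Next rejected bid: $976 (not a price — pay-as-bid).
Each winning unit pays its own bid.
Revenue = 990 + 984 + 977 = $2,951.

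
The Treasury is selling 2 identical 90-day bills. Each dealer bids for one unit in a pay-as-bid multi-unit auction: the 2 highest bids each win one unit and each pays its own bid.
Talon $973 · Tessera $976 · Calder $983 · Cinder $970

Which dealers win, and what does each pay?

Ordering the bids: 983 (Calder), 976 (Tessera), 973 (Talon), 970 (Cinder)
Top 2: Calder, Tessera.
Each winner pays its own bid: Calder $983, Tessera $976.

Calder $983, Tessera $976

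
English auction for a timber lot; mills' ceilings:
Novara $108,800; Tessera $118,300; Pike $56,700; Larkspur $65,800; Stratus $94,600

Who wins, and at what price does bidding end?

Tessera wins at $108,800

Limits ranked: 118,300 (Tessera) > 108,800 (Novara) > 94,600 (Stratus) > 65,800 (Larkspur) > 56,700 (Pike)
Once the price passes $108,800, only Tessera is left; the hammer falls at Novara's limit of $108,800.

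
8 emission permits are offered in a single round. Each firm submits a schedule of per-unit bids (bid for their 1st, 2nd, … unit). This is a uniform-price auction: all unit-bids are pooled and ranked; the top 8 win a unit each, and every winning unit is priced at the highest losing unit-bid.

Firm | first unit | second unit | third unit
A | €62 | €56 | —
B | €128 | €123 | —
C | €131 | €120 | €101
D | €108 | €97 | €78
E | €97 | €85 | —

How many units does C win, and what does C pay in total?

C: 3 units, pays €255

Pooled unit-bids ranked (top 8): 131 (C-1), 128 (B-1), 123 (B-2), 120 (C-2), 108 (D-1), 101 (C-3), 97 (D-2), 97 (E-1)
First bid not allocated: €85.
C wins 3 unit(s) at €85 each.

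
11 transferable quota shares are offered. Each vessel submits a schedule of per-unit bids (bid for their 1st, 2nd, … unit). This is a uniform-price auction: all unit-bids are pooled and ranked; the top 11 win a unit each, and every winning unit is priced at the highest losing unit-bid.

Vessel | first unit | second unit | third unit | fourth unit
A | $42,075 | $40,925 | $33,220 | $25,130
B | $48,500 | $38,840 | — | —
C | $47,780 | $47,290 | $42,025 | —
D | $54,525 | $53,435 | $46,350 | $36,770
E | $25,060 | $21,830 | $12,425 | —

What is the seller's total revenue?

Total revenue: $365,420

All unit-bids, highest first — top 11: 54,525 (D-1), 53,435 (D-2), 48,500 (B-1), 47,780 (C-1), 47,290 (C-2), 46,350 (D-3), 42,075 (A-1), 42,025 (C-3), 40,925 (A-2), 38,840 (B-2), 36,770 (D-4)
The (k+1)-th unit-bid is $33,220.
Allocation: A 2, B 2, C 3, D 4. Every unit priced at $33,220.
Revenue = 11 × 33,220 = $365,420.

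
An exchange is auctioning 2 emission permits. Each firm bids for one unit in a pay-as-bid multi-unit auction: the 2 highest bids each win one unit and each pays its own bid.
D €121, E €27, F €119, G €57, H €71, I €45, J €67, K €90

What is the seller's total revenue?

Total revenue: €240

Sorting: 121 (D), 119 (F), 90 (K), 71 (H), …
Winners (2 units): D, F.
Total revenue = 121 + 119 = €240.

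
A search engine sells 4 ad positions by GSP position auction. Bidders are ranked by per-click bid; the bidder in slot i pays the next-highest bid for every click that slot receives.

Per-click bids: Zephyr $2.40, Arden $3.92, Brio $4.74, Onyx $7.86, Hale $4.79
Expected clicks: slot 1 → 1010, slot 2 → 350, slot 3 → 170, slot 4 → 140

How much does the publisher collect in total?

Total revenue: $7499.30

Per-click bids in order: $7.86 (Onyx) > $4.79 (Hale) > $4.74 (Brio) > $3.92 (Arden) > $2.40 (Zephyr)
Slot 1: Onyx pays $4.79 × 1010 = $4837.90
Slot 2: Hale pays $4.74 × 350 = $1659.00
Slot 3: Brio pays $3.92 × 170 = $666.40
Slot 4: Arden pays $2.40 × 140 = $336.00
Total = $7499.30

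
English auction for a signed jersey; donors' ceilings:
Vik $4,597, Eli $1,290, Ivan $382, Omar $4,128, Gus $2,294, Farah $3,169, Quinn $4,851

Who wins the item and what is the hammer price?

Quinn wins at $4,597

Rule: the price rises until one bidder remains; the winner pays the price at which the last rival dropped out.
Limits in order: 4,851 (Quinn) > 4,597 (Vik) > 4,128 (Omar) > 3,169 (Farah) > 2,294 (Gus) > 1,290 (Eli) > …
Once the price passes $4,597, only Quinn is left; the hammer falls at Vik's limit of $4,597.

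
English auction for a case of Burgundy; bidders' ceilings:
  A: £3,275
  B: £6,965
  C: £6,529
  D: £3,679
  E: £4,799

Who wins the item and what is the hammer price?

Ascending (English) auction: the price rises until one bidder remains; the winner pays the price at which the last rival dropped out.
Limits in order: 6,965 (B) > 6,529 (C) > 4,799 (E) > 3,679 (D) > 3,275 (A)
C is the last rival to drop out, at £6,529; B remains and wins at that price.

B wins at £6,529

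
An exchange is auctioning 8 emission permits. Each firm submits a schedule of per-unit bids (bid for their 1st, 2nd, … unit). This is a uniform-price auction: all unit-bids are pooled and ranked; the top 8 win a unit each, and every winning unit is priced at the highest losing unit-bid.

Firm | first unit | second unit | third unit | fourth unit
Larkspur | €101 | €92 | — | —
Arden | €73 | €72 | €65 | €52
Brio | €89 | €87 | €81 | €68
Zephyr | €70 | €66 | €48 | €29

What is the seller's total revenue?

Total revenue: €544

Pooled unit-bids ranked (top 8): 101 (Larkspur-1), 92 (Larkspur-2), 89 (Brio-1), 87 (Brio-2), 81 (Brio-3), 73 (Arden-1), 72 (Arden-2), 70 (Zephyr-1)
Highest rejected unit-bid = €68.
Allocation: Arden 2, Brio 3, Larkspur 2, Zephyr 1. Every unit priced at €68.
Revenue = 8 × 68 = €544.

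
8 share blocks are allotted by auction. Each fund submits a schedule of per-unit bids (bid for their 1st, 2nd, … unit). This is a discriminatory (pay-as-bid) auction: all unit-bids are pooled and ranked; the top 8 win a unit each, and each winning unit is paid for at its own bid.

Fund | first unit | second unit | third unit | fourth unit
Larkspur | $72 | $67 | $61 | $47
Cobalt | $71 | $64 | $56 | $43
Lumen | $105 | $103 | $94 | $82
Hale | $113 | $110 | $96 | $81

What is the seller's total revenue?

Total revenue: $784

All unit-bids, highest first — top 8: 113 (Hale-1), 110 (Hale-2), 105 (Lumen-1), 103 (Lumen-2), 96 (Hale-3), 94 (Lumen-3), 82 (Lumen-4), 81 (Hale-4)
Next rejected bid: $72 (not a price — pay-as-bid).
Each winning unit pays its own bid.
Revenue = 113 + 110 + 105 + 103 + 96 + 94 + 82 + 81 = $784.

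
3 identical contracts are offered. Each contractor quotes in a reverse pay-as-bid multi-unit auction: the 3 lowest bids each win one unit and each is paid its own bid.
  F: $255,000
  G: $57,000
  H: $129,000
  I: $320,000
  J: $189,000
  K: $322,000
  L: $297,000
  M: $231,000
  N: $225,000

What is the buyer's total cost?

Total cost: $375,000

Ordering the bids: 57,000 (G), 129,000 (H), 189,000 (J), 225,000 (N), 231,000 (M), …
The 3 lowest are G, H, J.
Total cost = 57,000 + 129,000 + 189,000 = $375,000.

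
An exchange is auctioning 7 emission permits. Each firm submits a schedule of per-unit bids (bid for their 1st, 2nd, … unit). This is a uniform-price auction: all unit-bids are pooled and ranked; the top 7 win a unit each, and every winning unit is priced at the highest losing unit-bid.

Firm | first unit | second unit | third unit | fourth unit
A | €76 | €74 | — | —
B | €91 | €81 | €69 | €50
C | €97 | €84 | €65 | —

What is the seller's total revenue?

Total revenue: €455

Pooled unit-bids ranked (top 7): 97 (C-1), 91 (B-1), 84 (C-2), 81 (B-2), 76 (A-1), 74 (A-2), 69 (B-3)
First bid not allocated: €65.
Allocation: A 2, B 3, C 2. Every unit priced at €65.
Revenue = 7 × 65 = €455.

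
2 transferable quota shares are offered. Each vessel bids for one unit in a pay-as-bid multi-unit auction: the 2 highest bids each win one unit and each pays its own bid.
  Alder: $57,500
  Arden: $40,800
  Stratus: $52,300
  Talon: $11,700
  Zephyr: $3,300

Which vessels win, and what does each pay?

Alder $57,500, Stratus $52,300

Bids ranked high→low: 57,500 (Alder), 52,300 (Stratus), 40,800 (Arden), 11,700 (Talon), …
Winners (2 units): Alder, Stratus.
Each winner pays its own bid: Alder $57,500, Stratus $52,300.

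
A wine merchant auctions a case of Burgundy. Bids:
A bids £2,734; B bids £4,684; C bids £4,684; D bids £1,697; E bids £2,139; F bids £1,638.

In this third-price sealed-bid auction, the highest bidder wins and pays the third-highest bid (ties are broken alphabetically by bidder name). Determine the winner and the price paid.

Sorting bids: 4,684 (B) > 4,684 (C) > 2,734 (A) > 2,139 (E) > 1,697 (D) > 1,638 (F)
Tie at £4,684 → B wins by tie-break.
B is highest; pays the third-highest bid, £2,734.

B pays £2,734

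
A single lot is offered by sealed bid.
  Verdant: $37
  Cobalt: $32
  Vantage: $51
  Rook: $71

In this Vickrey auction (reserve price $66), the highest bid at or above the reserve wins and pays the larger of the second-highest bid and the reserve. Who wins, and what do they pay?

Sorting bids: 71 (Rook) > 51 (Vantage) > 37 (Verdant) > 32 (Cobalt)
Highest eligible bid: Rook at $71.
Second-highest bid $51 is below the reserve $66, so the reserve binds → payment $66.

Rook pays $66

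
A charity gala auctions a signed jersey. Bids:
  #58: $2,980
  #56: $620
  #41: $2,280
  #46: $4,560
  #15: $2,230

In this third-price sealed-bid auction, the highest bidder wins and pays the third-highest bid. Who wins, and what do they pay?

#46 pays $2,280

Rule: the highest bidder wins and pays the third-highest bid.
Sorting bids: 4,560 (#46) > 2,980 (#58) > 2,280 (#41) > 2,230 (#15) > 620 (#56)
#46 is highest; pays the third-highest bid, $2,280.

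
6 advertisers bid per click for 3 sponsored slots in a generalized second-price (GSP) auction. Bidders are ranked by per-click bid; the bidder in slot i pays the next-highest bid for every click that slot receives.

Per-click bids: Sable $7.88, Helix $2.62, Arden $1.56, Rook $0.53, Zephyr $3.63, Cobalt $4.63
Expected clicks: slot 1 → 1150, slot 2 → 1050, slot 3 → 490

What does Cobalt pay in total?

Cobalt pays $3811.50

Ranked by bid: $7.88 (Sable) > $4.63 (Cobalt) > $3.63 (Zephyr) > $2.62 (Helix) > …
Cobalt holds slot 2 → pays next bid $3.63 × 1050 clicks = $3811.50.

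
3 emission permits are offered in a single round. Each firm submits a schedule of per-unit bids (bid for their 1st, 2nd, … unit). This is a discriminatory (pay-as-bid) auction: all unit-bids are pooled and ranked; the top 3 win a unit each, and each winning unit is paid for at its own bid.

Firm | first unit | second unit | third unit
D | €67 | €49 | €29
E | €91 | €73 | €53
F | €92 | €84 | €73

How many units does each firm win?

E 1, F 2

Pooled unit-bids ranked (top 3): 92 (F-1), 91 (E-1), 84 (F-2)
Next rejected bid: €73 (not a price — pay-as-bid).
Allocation: E 1, F 2.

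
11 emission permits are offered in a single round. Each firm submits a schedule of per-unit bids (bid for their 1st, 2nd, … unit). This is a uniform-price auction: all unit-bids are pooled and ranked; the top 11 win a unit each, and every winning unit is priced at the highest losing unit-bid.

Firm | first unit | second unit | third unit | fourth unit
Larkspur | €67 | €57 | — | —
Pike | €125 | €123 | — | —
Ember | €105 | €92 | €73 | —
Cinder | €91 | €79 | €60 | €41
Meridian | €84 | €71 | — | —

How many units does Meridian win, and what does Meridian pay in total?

Pooled unit-bids ranked (top 11): 125 (Pike-1), 123 (Pike-2), 105 (Ember-1), 92 (Ember-2), 91 (Cinder-1), 84 (Meridian-1), 79 (Cinder-2), 73 (Ember-3), 71 (Meridian-2), 67 (Larkspur-1), 60 (Cinder-3)
First bid not allocated: €57.
Meridian wins 2 unit(s) at €57 each.

Meridian: 2 units, pays €114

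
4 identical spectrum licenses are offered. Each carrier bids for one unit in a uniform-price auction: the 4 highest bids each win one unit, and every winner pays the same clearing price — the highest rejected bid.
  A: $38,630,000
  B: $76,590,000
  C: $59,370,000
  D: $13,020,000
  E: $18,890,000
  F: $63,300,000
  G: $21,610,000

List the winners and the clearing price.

B, F, C, A; each pays $21,610,000

Bids ranked high→low: 76,590,000 (B), 63,300,000 (F), 59,370,000 (C), 38,630,000 (A), 21,610,000 (G), 18,890,000 (E), …
Top 4: B, F, C, A.
Clearing price = highest rejected bid = $21,610,000.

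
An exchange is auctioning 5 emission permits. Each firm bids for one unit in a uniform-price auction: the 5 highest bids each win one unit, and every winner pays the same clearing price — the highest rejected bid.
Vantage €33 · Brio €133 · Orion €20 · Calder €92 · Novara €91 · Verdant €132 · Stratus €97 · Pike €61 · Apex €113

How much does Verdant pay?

Verdant pays €91

Bids ranked high→low: 133 (Brio), 132 (Verdant), 113 (Apex), 97 (Stratus), 92 (Calder), 91 (Novara), 61 (Pike), …
Top 5: Brio, Verdant, Apex, Stratus, Calder.
Highest unsuccessful bid: €91 → clearing price.
Verdant wins → pays €91.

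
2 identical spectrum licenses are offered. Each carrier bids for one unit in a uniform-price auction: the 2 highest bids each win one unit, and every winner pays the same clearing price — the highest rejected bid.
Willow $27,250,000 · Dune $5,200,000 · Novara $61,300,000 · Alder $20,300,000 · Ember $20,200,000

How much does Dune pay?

Dune pays $0

Bids ranked high→low: 61,300,000 (Novara), 27,250,000 (Willow), 20,300,000 (Alder), 20,200,000 (Ember), …
The 2 highest are Novara, Willow.
Highest unsuccessful bid: $20,300,000 → clearing price.
Dune does not win → pays $0.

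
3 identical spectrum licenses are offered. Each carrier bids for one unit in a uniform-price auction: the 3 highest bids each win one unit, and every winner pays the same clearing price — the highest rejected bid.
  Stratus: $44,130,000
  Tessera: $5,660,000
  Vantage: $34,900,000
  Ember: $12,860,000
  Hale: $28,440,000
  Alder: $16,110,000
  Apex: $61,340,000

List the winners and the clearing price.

Apex, Stratus, Vantage; each pays $28,440,000

Ordering the bids: 61,340,000 (Apex), 44,130,000 (Stratus), 34,900,000 (Vantage), 28,440,000 (Hale), 16,110,000 (Alder), …
The 3 highest are Apex, Stratus, Vantage.
Clearing price = highest rejected bid = $28,440,000.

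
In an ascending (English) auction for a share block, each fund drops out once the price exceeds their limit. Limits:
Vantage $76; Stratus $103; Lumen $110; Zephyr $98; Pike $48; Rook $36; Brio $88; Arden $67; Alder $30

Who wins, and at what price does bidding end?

Lumen wins at $103

Sorting limits: 110 (Lumen) > 103 (Stratus) > 98 (Zephyr) > 88 (Brio) > 76 (Vantage) > 67 (Arden) > …
Once the price passes $103, only Lumen is left; the hammer falls at Stratus's limit of $103.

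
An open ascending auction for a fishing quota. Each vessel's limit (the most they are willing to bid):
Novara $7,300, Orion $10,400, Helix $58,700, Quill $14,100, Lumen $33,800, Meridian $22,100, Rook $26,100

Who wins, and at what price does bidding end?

Rule: the price rises until one bidder remains; the winner pays the price at which the last rival dropped out.
Limits ranked: 58,700 (Helix) > 33,800 (Lumen) > 26,100 (Rook) > 22,100 (Meridian) > 14,100 (Quill) > 10,400 (Orion) > …
Bidding ends when Lumen exits at $33,800; Helix takes it.

Helix wins at $33,800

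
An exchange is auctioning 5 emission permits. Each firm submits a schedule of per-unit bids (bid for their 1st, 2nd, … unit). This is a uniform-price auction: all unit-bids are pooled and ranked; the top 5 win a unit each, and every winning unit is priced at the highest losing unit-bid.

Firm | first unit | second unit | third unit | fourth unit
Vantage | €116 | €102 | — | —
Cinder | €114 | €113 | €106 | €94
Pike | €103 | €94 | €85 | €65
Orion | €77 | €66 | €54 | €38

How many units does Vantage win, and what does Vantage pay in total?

Merging the schedules and taking the best 5: 116 (Vantage-1), 114 (Cinder-1), 113 (Cinder-2), 106 (Cinder-3), 103 (Pike-1)
First bid not allocated: €102.
Vantage wins 1 unit(s) at €102 each.

Vantage: 1 unit, pays €102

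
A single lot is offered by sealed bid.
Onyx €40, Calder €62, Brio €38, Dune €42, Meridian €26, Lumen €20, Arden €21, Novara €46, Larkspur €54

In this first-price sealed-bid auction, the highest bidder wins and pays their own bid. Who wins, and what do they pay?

Bids in order: 62 (Calder) > 54 (Larkspur) > 46 (Novara) > 42 (Dune) > 40 (Onyx) > 38 (Brio) > …
First-price: Calder pays what they bid, €62.

Calder pays €62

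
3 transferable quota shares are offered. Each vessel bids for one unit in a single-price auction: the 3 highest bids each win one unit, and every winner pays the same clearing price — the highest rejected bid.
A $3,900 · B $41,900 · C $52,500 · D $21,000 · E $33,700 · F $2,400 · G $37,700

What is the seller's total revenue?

Total revenue: $101,100

Ordering the bids: 52,500 (C), 41,900 (B), 37,700 (G), 33,700 (E), 21,000 (D), …
Top 3: C, B, G.
Clearing price = highest rejected bid = $33,700.
Total revenue = 3 × $33,700 = $101,100.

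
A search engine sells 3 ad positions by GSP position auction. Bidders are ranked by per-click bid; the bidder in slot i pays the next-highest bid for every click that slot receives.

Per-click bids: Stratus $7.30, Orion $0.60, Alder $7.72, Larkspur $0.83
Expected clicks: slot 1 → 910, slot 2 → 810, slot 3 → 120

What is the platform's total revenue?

Per-click bids in order: $7.72 (Alder) > $7.30 (Stratus) > $0.83 (Larkspur) > $0.60 (Orion)
Slot 1: Alder pays $7.30 × 910 = $6643.00
Slot 2: Stratus pays $0.83 × 810 = $672.30
Slot 3: Larkspur pays $0.60 × 120 = $72.00
Total = $7387.30

Total revenue: $7387.30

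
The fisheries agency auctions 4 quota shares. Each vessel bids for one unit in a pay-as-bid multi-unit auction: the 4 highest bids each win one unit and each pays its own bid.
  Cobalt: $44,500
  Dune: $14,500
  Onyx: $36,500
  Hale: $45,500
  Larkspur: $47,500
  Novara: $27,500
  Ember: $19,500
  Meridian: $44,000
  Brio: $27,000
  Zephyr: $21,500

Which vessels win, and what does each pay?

Sorting: 47,500 (Larkspur), 45,500 (Hale), 44,500 (Cobalt), 44,000 (Meridian), 36,500 (Onyx), 27,500 (Novara), …
Top 4: Larkspur, Hale, Cobalt, Meridian.
Each winner pays its own bid: Larkspur $47,500, Hale $45,500, Cobalt $44,500, Meridian $44,000.

Larkspur $47,500, Hale $45,500, Cobalt $44,500, Meridian $44,000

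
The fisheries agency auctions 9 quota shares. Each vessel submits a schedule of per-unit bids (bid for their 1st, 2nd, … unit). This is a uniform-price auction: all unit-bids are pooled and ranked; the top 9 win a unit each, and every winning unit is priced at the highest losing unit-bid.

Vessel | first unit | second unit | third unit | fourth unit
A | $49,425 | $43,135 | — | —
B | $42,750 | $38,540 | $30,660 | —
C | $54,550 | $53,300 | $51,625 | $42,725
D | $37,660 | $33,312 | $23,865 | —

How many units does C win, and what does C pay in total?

Pooled unit-bids ranked (top 9): 54,550 (C-1), 53,300 (C-2), 51,625 (C-3), 49,425 (A-1), 43,135 (A-2), 42,750 (B-1), 42,725 (C-4), 38,540 (B-2), 37,660 (D-1)
Highest rejected unit-bid = $33,312.
C wins 4 unit(s) at $33,312 each.

C: 4 units, pays $133,248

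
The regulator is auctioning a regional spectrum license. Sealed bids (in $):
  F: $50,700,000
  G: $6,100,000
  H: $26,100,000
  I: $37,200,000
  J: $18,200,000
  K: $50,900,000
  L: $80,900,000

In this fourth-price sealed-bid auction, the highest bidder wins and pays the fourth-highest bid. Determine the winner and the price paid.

Bids in order: 80,900,000 (L) > 50,900,000 (K) > 50,700,000 (F) > 37,200,000 (I) > 26,100,000 (H) > 18,200,000 (J) > …
L is highest; pays the fourth-highest bid, $37,200,000.

L pays $37,200,000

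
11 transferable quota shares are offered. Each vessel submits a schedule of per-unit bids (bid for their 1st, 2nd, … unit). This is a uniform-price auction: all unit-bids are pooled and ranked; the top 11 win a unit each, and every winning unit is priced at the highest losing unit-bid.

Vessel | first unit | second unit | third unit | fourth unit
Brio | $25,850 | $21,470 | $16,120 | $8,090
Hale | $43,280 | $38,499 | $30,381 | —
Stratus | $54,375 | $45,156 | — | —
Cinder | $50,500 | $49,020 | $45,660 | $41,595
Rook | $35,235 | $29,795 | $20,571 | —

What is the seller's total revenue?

Total revenue: $284,350

All unit-bids, highest first — top 11: 54,375 (Stratus-1), 50,500 (Cinder-1), 49,020 (Cinder-2), 45,660 (Cinder-3), 45,156 (Stratus-2), 43,280 (Hale-1), 41,595 (Cinder-4), 38,499 (Hale-2), 35,235 (Rook-1), 30,381 (Hale-3), 29,795 (Rook-2)
First bid not allocated: $25,850.
Allocation: Cinder 4, Hale 3, Rook 2, Stratus 2. Every unit priced at $25,850.
Revenue = 11 × 25,850 = $284,350.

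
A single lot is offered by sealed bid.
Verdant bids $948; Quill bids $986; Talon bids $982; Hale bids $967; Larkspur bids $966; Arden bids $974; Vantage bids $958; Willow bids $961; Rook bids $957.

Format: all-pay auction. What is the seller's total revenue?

Total revenue: $8,699

Rule: the highest bidder wins the item, but every bidder pays their own bid.
Bids ranked: 986 (Quill) > 982 (Talon) > 974 (Arden) > 967 (Hale) > 966 (Larkspur) > 961 (Willow) > …
Every bidder forfeits their bid regardless of winning.
Revenue = 948 + 986 + 982 + 967 + 966 + 974 + 958 + 961 + 957 = $8,699.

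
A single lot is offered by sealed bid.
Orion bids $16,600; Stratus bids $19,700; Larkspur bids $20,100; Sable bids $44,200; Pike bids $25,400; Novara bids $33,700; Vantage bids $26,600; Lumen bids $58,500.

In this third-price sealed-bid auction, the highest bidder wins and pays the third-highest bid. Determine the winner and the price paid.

Lumen pays $33,700

Bids in order: 58,500 (Lumen) > 44,200 (Sable) > 33,700 (Novara) > 26,600 (Vantage) > 25,400 (Pike) > 20,100 (Larkspur) > …
Lumen is highest; pays the third-highest bid, $33,700.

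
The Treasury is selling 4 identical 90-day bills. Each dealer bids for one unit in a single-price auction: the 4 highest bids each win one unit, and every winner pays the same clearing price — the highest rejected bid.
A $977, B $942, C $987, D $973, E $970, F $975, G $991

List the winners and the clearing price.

G, C, A, F; each pays $973

Sorting: 991 (G), 987 (C), 977 (A), 975 (F), 973 (D), 970 (E), …
The 4 highest are G, C, A, F.
Clearing price = highest rejected bid = $973.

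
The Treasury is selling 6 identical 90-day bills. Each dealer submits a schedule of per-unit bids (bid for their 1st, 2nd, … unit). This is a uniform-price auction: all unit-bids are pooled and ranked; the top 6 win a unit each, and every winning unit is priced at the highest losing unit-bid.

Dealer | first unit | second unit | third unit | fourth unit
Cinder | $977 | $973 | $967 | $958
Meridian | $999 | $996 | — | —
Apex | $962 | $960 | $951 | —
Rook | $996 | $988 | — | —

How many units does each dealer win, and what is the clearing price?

Cinder 2, Meridian 2, Rook 2; clearing price $967

Merging the schedules and taking the best 6: 999 (Meridian-1), 996 (Meridian-2), 996 (Rook-1), 988 (Rook-2), 977 (Cinder-1), 973 (Cinder-2)
The (k+1)-th unit-bid is $967.
Allocation: Cinder 2, Meridian 2, Rook 2.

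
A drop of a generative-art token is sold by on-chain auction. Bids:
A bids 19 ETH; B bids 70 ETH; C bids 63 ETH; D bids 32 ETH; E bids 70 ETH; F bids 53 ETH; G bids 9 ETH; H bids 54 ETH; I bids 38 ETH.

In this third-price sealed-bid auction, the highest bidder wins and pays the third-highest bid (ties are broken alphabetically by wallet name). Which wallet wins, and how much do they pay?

Third-price sealed-bid auction: the highest bidder wins and pays the third-highest bid.
Sorting bids: 70 (B) > 70 (E) > 63 (C) > 54 (H) > 53 (F) > 38 (I) > …
Tie at 70 ETH → B wins by tie-break.
B wins; payment is bid #3 in the ranking = 63 ETH.

B pays 63 ETH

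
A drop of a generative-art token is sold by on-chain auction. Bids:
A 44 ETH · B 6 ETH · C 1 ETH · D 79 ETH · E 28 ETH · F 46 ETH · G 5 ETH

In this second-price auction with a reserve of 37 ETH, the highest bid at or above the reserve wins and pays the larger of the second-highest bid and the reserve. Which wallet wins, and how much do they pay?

Bids in order: 79 (D) > 46 (F) > 44 (A) > 28 (E) > 6 (B) > 5 (G) > …
D has the top bid at or above the reserve (79 ETH).
max(second-highest 46 ETH, reserve 37 ETH) = 46 ETH; the reserve does not bind.

D pays 46 ETH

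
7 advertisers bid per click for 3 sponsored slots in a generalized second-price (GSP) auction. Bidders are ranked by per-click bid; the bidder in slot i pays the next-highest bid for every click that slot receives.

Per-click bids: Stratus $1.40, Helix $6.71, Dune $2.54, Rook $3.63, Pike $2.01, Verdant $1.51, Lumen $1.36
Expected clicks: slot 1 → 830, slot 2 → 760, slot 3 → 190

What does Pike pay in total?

Pike pays $0.00

Sorting advertisers: $6.71 (Helix) > $3.63 (Rook) > $2.54 (Dune) > $2.01 (Pike) > …
Pike ranks below slot 3 → no slot, pays nothing.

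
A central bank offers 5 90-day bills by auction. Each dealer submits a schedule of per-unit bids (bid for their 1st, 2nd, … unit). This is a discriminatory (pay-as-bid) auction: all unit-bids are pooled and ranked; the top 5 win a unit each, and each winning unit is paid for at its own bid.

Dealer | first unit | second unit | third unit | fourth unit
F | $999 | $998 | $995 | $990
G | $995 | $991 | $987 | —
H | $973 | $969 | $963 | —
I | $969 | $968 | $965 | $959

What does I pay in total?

I pays $0

Merging the schedules and taking the best 5: 999 (F-1), 998 (F-2), 995 (F-3), 995 (G-1), 991 (G-2)
Next rejected bid: $990 (not a price — pay-as-bid).
I wins no units.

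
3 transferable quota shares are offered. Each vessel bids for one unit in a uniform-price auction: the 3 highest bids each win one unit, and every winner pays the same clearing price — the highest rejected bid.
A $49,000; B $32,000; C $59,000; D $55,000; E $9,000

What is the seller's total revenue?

Ordering the bids: 59,000 (C), 55,000 (D), 49,000 (A), 32,000 (B), 9,000 (E)
Winners (3 units): C, D, A.
Highest unsuccessful bid: $32,000 → clearing price.
Total revenue = 3 × $32,000 = $96,000.

Total revenue: $96,000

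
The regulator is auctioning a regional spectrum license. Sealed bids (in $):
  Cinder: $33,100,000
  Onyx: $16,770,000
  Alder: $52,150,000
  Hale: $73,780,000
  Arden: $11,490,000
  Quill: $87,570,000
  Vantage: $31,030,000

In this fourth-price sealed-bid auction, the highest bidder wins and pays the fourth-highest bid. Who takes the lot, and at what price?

Quill pays $33,100,000

Fourth-price sealed-bid auction: the highest bidder wins and pays the fourth-highest bid.
Sorting bids: 87,570,000 (Quill) > 73,780,000 (Hale) > 52,150,000 (Alder) > 33,100,000 (Cinder) > 31,030,000 (Vantage) > 16,770,000 (Onyx) > …
Quill is highest; pays the fourth-highest bid, $33,100,000.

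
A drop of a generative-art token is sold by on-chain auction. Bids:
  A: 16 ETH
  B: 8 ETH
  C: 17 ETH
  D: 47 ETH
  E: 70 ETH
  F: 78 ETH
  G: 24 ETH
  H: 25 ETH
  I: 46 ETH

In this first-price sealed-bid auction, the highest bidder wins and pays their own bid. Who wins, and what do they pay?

F pays 78 ETH

Bids in order: 78 (F) > 70 (E) > 47 (D) > 46 (I) > 25 (H) > 24 (G) > …
F has the highest bid and pays exactly that: 78 ETH.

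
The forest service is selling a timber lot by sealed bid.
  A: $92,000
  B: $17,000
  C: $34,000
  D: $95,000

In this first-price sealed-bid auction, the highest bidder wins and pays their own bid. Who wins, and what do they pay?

Bids in order: 95,000 (D) > 92,000 (A) > 34,000 (C) > 17,000 (B)
D is highest → pays own bid, $95,000.

D pays $95,000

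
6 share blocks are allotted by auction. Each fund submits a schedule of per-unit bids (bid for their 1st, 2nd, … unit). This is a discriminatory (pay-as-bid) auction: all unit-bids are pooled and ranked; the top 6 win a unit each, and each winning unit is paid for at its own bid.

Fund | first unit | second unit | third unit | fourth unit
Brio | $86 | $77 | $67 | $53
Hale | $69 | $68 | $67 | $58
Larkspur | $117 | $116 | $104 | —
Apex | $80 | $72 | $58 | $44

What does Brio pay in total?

Brio pays $163

Merging the schedules and taking the best 6: 117 (Larkspur-1), 116 (Larkspur-2), 104 (Larkspur-3), 86 (Brio-1), 80 (Apex-1), 77 (Brio-2)
Next rejected bid: $72 (not a price — pay-as-bid).
Brio's winning unit-bids: 86 + 77 = $163.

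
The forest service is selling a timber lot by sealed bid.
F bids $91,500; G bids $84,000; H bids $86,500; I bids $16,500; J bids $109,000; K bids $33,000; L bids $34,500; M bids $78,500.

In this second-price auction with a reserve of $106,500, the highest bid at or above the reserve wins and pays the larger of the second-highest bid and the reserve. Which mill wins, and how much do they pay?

Sorting bids: 109,000 (J) > 91,500 (F) > 86,500 (H) > 84,000 (G) > 78,500 (M) > 34,500 (L) > …
J has the top bid at or above the reserve ($109,000).
Second-highest bid $91,500 is below the reserve $106,500, so the reserve binds → payment $106,500.

J pays $106,500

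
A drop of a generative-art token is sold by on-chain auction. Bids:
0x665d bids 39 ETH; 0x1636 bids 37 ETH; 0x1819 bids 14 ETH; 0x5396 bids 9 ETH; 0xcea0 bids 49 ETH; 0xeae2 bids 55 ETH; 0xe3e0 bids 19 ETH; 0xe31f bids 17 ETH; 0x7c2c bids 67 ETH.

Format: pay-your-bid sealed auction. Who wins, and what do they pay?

Rule: the highest bidder wins and pays their own bid.
Sorting bids: 67 (0x7c2c) > 55 (0xeae2) > 49 (0xcea0) > 39 (0x665d) > 37 (0x1636) > 19 (0xe3e0) > …
First-price: 0x7c2c pays what they bid, 67 ETH.

0x7c2c pays 67 ETH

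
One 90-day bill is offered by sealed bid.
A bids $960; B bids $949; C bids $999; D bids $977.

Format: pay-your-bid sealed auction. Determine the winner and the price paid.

C pays $999

Pay-your-bid sealed auction: the highest bidder wins and pays their own bid.
Bids in order: 999 (C) > 977 (D) > 960 (A) > 949 (B)
C has the highest bid and pays exactly that: $999.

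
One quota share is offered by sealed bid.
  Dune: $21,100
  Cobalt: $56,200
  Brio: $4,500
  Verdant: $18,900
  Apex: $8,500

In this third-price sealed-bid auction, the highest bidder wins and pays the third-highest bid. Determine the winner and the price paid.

Cobalt pays $18,900

Third-price sealed-bid auction: the highest bidder wins and pays the third-highest bid.
Sorting bids: 56,200 (Cobalt) > 21,100 (Dune) > 18,900 (Verdant) > 8,500 (Apex) > 4,500 (Brio)
Cobalt is highest; pays the third-highest bid, $18,900.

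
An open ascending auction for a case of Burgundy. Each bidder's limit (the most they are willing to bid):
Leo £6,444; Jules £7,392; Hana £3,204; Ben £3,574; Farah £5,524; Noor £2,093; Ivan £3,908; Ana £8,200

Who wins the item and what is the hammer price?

Open ascending-bid auction: the price rises until one bidder remains; the winner pays the price at which the last rival dropped out.
Sorting limits: 8,200 (Ana) > 7,392 (Jules) > 6,444 (Leo) > 5,524 (Farah) > 3,908 (Ivan) > 3,574 (Ben) > …
Once the price passes £7,392, only Ana is left; the hammer falls at Jules's limit of £7,392.

Ana wins at £7,392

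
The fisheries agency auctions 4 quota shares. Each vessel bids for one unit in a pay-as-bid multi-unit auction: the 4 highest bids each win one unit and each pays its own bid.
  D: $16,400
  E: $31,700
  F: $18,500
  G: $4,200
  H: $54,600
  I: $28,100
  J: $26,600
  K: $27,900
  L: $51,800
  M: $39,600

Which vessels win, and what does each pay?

H $54,600, L $51,800, M $39,600, E $31,700

Ordering the bids: 54,600 (H), 51,800 (L), 39,600 (M), 31,700 (E), 28,100 (I), 27,900 (K), …
Winners (4 units): H, L, M, E.
Each winner pays its own bid: H $54,600, L $51,800, M $39,600, E $31,700.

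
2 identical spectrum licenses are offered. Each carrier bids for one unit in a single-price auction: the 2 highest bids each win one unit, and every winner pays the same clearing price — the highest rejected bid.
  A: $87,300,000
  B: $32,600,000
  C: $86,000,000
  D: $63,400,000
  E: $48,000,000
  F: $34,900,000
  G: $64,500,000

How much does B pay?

Ordering the bids: 87,300,000 (A), 86,000,000 (C), 64,500,000 (G), 63,400,000 (D), …
The 2 highest are A, C.
Clearing price = highest rejected bid = $64,500,000.
B does not win → pays $0.

B pays $0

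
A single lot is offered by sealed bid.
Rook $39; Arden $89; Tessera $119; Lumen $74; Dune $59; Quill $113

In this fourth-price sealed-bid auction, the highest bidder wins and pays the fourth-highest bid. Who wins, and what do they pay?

Bids in order: 119 (Tessera) > 113 (Quill) > 89 (Arden) > 74 (Lumen) > 59 (Dune) > 39 (Rook)
Tessera wins; payment is bid #4 in the ranking = $74.

Tessera pays $74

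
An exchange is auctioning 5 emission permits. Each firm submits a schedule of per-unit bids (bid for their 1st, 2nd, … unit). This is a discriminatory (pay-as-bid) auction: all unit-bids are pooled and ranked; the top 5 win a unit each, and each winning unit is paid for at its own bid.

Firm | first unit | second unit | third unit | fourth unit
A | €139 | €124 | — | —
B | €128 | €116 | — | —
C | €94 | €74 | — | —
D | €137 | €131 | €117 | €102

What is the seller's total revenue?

Merging the schedules and taking the best 5: 139 (A-1), 137 (D-1), 131 (D-2), 128 (B-1), 124 (A-2)
Next rejected bid: €117 (not a price — pay-as-bid).
Each winning unit pays its own bid.
Revenue = 139 + 137 + 131 + 128 + 124 = €659.

Total revenue: €659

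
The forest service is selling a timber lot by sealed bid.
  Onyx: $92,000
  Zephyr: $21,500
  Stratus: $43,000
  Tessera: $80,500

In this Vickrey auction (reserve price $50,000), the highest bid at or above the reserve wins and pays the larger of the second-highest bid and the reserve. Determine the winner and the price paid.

Rule: the highest bid at or above the reserve wins and pays the larger of the second-highest bid and the reserve.
Bids ranked: 92,000 (Onyx) > 80,500 (Tessera) > 43,000 (Stratus) > 21,500 (Zephyr)
Onyx has the top bid at or above the reserve ($92,000).
max(second-highest $80,500, reserve $50,000) = $80,500; the reserve does not bind.

Onyx pays $80,500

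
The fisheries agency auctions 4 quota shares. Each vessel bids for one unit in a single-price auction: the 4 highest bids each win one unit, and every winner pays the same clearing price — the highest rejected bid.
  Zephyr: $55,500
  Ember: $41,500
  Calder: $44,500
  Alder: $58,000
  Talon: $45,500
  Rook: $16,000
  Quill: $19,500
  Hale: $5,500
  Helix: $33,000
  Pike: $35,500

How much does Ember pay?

Ember pays $0

Bids ranked high→low: 58,000 (Alder), 55,500 (Zephyr), 45,500 (Talon), 44,500 (Calder), 41,500 (Ember), 35,500 (Pike), …
Top 4: Alder, Zephyr, Talon, Calder.
First losing bid is Ember's $41,500, which sets the uniform price.
Ember does not win → pays $0.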